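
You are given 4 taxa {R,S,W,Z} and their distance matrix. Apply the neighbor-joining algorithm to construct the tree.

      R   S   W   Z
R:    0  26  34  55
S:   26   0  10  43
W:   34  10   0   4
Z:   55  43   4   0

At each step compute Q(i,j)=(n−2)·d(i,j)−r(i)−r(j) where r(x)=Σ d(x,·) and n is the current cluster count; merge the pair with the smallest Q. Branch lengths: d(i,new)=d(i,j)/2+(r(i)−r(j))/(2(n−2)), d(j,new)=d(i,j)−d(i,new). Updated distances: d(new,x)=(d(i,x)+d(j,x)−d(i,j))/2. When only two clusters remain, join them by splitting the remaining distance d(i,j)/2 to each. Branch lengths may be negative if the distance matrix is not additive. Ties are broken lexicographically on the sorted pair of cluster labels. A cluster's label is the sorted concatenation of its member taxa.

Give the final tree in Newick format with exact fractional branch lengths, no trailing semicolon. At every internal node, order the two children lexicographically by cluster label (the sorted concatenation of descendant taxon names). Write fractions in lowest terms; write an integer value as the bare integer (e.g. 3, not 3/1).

(((R:22,S:4):41/2,W:-23/2):31/4,Z:31/4)

step 1: merge (R,S) at d=26, Q=-142; branch lengths R→22, S→4; new cluster RS
  updated: d(RS,W)=9, d(RS,Z)=36
step 2: merge (RS,W) at d=9, Q=-49; branch lengths RS→41/2, W→-23/2; new cluster RSW
  updated: d(RSW,Z)=31/2
step 3: merge (RSW,Z) at d=31/2; branch lengths RSW→31/4, Z→31/4; new cluster RSWZ
final tree: (((R:22,S:4):41/2,W:-23/2):31/4,Z:31/4)
total length: 101/2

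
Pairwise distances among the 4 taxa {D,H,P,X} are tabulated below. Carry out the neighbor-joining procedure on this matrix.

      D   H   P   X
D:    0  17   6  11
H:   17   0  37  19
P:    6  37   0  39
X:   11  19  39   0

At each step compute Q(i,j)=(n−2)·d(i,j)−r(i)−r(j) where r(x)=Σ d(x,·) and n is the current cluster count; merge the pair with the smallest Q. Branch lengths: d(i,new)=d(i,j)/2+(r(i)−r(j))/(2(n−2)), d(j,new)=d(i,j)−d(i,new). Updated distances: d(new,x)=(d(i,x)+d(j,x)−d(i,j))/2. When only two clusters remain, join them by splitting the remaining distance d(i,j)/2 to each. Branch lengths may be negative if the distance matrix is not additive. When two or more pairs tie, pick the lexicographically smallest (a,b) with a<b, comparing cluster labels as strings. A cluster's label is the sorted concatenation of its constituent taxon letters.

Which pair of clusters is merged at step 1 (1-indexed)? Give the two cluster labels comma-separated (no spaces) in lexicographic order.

D,P

1. join D+P (d=6, Q=-104) ⇒ DP; edges |D|=-9, |P|=15
  updated: d(DP,H)=24, d(DP,X)=22
2. join DP+H (d=24, Q=-65) ⇒ DHP; edges |DP|=27/2, |H|=21/2
  updated: d(DHP,X)=17/2
3. join DHP+X (d=17/2) ⇒ DHPX; edges |DHP|=17/4, |X|=17/4
final tree: (((D:-9,P:15):27/2,H:21/2):17/4,X:17/4)
total length: 77/2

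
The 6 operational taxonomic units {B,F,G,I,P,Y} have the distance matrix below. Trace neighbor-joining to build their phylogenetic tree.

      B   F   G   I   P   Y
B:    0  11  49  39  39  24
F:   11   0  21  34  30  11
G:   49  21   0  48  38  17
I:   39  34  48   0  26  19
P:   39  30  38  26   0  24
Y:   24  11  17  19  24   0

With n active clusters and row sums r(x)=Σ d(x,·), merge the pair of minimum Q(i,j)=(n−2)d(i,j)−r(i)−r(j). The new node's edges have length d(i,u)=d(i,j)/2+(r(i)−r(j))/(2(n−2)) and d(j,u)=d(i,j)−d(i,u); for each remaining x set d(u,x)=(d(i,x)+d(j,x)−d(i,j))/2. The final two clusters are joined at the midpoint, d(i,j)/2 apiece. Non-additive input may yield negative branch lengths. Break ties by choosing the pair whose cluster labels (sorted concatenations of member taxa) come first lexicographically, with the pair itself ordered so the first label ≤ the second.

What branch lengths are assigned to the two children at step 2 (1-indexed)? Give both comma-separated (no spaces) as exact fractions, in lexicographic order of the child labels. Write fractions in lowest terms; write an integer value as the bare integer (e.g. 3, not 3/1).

85/6,71/6

step 1: merge (B,F) at d=11, Q=-225; branch lengths B→99/8, F→-11/8; new cluster BF
  updated: d(BF,G)=59/2, d(BF,I)=31, d(BF,P)=29, d(BF,Y)=12
step 2: merge (I,P) at d=26, Q=-163; branch lengths I→85/6, P→71/6; new cluster IP
  updated: d(BF,IP)=17, d(G,IP)=30, d(IP,Y)=17/2
step 3: merge (BF,IP) at d=17, Q=-80; branch lengths BF→37/4, IP→31/4; new cluster BFIP
  updated: d(BFIP,G)=85/4, d(BFIP,Y)=7/4
step 4: merge (BFIP,G) at d=85/4, Q=-40; branch lengths BFIP→3, G→73/4; new cluster BFGIP
  updated: d(BFGIP,Y)=-5/4
step 5: merge (BFGIP,Y) at d=-5/4; branch lengths BFGIP→-5/8, Y→-5/8; new cluster BFGIPY
final tree: ((((B:99/8,F:-11/8):37/4,(I:85/6,P:71/6):31/4):3,G:73/4):-5/8,Y:-5/8)
total length: 74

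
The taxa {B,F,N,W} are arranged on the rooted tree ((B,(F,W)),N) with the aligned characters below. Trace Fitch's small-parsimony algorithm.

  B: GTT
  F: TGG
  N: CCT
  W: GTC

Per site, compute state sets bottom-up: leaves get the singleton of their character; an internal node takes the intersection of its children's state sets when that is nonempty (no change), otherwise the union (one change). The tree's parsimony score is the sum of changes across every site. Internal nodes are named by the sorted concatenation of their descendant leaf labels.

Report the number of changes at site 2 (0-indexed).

site 0, node FW: F={T} ∪ W={G} → {G,T} (+1)
site 0, node BFW: B={G} ∩ FW={G,T} → {G} (+0)
site 0, node BFNW: BFW={G} ∪ N={C} → {C,G} (+1)
site 1, node FW: F={G} ∪ W={T} → {G,T} (+1)
site 1, node BFW: B={T} ∩ FW={G,T} → {T} (+0)
site 1, node BFNW: BFW={T} ∪ N={C} → {C,T} (+1)
site 2, node FW: F={G} ∪ W={C} → {C,G} (+1)
site 2, node BFW: B={T} ∪ FW={C,G} → {C,G,T} (+1)
site 2, node BFNW: BFW={C,G,T} ∩ N={T} → {T} (+0)
per-site changes: [2, 2, 2]; total = 6

2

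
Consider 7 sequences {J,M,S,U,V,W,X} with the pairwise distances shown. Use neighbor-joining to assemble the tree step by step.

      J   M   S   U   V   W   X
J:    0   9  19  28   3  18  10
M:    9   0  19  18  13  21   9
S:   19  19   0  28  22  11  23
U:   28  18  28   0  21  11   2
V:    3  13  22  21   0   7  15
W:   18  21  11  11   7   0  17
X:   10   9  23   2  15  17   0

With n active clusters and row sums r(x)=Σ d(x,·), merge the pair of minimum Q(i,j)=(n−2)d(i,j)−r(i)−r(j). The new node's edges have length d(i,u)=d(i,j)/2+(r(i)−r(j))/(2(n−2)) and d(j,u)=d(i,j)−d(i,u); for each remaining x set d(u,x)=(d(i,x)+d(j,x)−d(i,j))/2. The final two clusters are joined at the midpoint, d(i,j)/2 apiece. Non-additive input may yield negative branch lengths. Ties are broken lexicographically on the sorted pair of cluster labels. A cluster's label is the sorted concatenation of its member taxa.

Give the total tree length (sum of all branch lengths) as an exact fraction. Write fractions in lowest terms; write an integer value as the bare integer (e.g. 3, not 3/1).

645/16

iteration 1: select U,X (d=2, Q=-174); attach at lengths (21/5, -11/5); label the merged cluster UX
  updated: d(J,UX)=18, d(M,UX)=25/2, d(S,UX)=49/2, d(UX,V)=17, d(UX,W)=13
iteration 2: select S,W (d=11, Q=-243/2); attach at lengths (139/16, 37/16); label the merged cluster SW
  updated: d(J,SW)=13, d(M,SW)=29/2, d(SW,UX)=53/4, d(SW,V)=9
iteration 3: select J,V (d=3, Q=-76); attach at lengths (5/3, 4/3); label the merged cluster JV
  updated: d(JV,M)=19/2, d(JV,SW)=19/2, d(JV,UX)=16
iteration 4: select JV,SW (d=19/2, Q=-213/4); attach at lengths (67/16, 85/16); label the merged cluster JSVW
  updated: d(JSVW,M)=29/4, d(JSVW,UX)=79/8
iteration 5: select JSVW,M (d=29/4, Q=-237/8); attach at lengths (37/16, 79/16); label the merged cluster JMSVW
  updated: d(JMSVW,UX)=121/16
iteration 6: select JMSVW,UX (d=121/16); attach at lengths (121/32, 121/32); label the merged cluster JMSUVWX
final tree: ((((J:5/3,V:4/3):67/16,(S:139/16,W:37/16):85/16):37/16,M:79/16):121/32,(U:21/5,X:-11/5):121/32)
total length: 645/16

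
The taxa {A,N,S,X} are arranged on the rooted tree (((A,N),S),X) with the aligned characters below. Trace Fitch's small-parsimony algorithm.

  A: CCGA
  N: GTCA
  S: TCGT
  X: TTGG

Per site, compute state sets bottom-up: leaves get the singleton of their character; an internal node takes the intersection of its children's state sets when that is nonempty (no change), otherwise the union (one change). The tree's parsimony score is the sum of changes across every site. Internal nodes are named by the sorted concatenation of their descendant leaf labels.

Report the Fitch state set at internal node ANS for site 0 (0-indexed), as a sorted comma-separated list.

AN@0: {C} ∪ {G} = {C,G} (union, +1)
ANS@0: {C,G} ∪ {T} = {C,G,T} (union, +1)
ANSX@0: {C,G,T} ∩ {T} = {T} (intersection, +0)
AN@1: {C} ∪ {T} = {C,T} (union, +1)
ANS@1: {C,T} ∩ {C} = {C} (intersection, +0)
ANSX@1: {C} ∪ {T} = {C,T} (union, +1)
AN@2: {G} ∪ {C} = {C,G} (union, +1)
ANS@2: {C,G} ∩ {G} = {G} (intersection, +0)
ANSX@2: {G} ∩ {G} = {G} (intersection, +0)
AN@3: {A} ∩ {A} = {A} (intersection, +0)
ANS@3: {A} ∪ {T} = {A,T} (union, +1)
ANSX@3: {A,T} ∪ {G} = {A,G,T} (union, +1)
per-site changes: [2, 2, 1, 2]; total = 7

C,G,T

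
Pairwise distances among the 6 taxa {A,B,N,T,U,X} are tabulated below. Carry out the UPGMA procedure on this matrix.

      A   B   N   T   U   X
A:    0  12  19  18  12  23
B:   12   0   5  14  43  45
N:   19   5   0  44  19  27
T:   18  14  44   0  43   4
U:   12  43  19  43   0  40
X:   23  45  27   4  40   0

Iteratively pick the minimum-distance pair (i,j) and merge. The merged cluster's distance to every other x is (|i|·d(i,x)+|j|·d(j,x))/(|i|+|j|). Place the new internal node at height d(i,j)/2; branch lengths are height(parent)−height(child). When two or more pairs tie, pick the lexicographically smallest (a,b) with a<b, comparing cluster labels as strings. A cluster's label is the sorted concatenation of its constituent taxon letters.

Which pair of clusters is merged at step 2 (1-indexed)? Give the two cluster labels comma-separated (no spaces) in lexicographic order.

B,N

iteration 1: select T,X (d=4); attach at lengths (2, 2); label the merged cluster TX
  updated: d(A,TX)=41/2, d(B,TX)=59/2, d(N,TX)=71/2, d(TX,U)=83/2
iteration 2: select B,N (d=5); attach at lengths (5/2, 5/2); label the merged cluster BN
  updated: d(A,BN)=31/2, d(BN,TX)=65/2, d(BN,U)=31
iteration 3: select A,U (d=12); attach at lengths (6, 6); label the merged cluster AU
  updated: d(AU,BN)=93/4, d(AU,TX)=31
iteration 4: select AU,BN (d=93/4); attach at lengths (45/8, 73/8); label the merged cluster ABNU
  updated: d(ABNU,TX)=127/4
iteration 5: select ABNU,TX (d=127/4); attach at lengths (17/4, 111/8); label the merged cluster ABNTUX
final tree: (((A:6,U:6):45/8,(B:5/2,N:5/2):73/8):17/4,(T:2,X:2):111/8)
total length: 431/8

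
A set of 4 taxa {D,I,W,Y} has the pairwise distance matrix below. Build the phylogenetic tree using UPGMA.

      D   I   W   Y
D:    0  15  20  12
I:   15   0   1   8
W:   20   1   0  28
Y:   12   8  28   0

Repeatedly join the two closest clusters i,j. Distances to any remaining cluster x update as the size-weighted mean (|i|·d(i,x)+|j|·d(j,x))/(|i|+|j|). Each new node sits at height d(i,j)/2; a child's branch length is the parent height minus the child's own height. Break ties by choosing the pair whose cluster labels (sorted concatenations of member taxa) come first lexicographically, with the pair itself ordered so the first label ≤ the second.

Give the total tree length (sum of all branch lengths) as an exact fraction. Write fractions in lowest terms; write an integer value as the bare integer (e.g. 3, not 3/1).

97/4

step 1: merge (I,W) at d=1; branch lengths I→1/2, W→1/2; new cluster IW
  updated: d(D,IW)=35/2, d(IW,Y)=18
step 2: merge (D,Y) at d=12; branch lengths D→6, Y→6; new cluster DY
  updated: d(DY,IW)=71/4
step 3: merge (DY,IW) at d=71/4; branch lengths DY→23/8, IW→67/8; new cluster DIWY
final tree: ((D:6,Y:6):23/8,(I:1/2,W:1/2):67/8)
total length: 97/4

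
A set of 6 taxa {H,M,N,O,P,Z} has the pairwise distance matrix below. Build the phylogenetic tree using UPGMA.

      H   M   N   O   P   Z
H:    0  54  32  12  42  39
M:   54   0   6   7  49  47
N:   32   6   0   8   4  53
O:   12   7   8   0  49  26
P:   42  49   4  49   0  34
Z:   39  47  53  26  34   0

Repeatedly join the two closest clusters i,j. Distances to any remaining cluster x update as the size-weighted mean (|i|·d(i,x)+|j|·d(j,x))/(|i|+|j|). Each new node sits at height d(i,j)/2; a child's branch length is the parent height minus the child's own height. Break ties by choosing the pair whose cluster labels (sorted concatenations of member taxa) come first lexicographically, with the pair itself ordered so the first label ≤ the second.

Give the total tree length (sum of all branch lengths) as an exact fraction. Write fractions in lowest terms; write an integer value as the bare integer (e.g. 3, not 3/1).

1. join N+P (d=4) ⇒ NP; edges |N|=2, |P|=2
  updated: d(H,NP)=37, d(M,NP)=55/2, d(NP,O)=57/2, d(NP,Z)=87/2
2. join M+O (d=7) ⇒ MO; edges |M|=7/2, |O|=7/2
  updated: d(H,MO)=33, d(MO,NP)=28, d(MO,Z)=73/2
3. join MO+NP (d=28) ⇒ MNOP; edges |MO|=21/2, |NP|=12
  updated: d(H,MNOP)=35, d(MNOP,Z)=40
4. join H+MNOP (d=35) ⇒ HMNOP; edges |H|=35/2, |MNOP|=7/2
  updated: d(HMNOP,Z)=199/5
5. join HMNOP+Z (d=199/5) ⇒ HMNOPZ; edges |HMNOP|=12/5, |Z|=199/10
final tree: ((H:35/2,((M:7/2,O:7/2):21/2,(N:2,P:2):12):7/2):12/5,Z:199/10)
total length: 384/5

384/5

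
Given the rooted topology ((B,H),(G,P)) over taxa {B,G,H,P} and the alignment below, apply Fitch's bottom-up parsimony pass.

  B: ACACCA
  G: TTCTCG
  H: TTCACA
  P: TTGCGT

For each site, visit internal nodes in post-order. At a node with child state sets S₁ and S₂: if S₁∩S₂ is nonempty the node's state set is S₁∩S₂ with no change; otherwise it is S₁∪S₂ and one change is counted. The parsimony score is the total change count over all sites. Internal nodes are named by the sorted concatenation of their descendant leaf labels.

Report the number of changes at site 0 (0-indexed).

site 0, node BH: B={A} ∪ H={T} → {A,T} (+1)
site 0, node GP: G={T} ∩ P={T} → {T} (+0)
site 0, node BGHP: BH={A,T} ∩ GP={T} → {T} (+0)
site 1, node BH: B={C} ∪ H={T} → {C,T} (+1)
site 1, node GP: G={T} ∩ P={T} → {T} (+0)
site 1, node BGHP: BH={C,T} ∩ GP={T} → {T} (+0)
site 2, node BH: B={A} ∪ H={C} → {A,C} (+1)
site 2, node GP: G={C} ∪ P={G} → {C,G} (+1)
site 2, node BGHP: BH={A,C} ∩ GP={C,G} → {C} (+0)
site 3, node BH: B={C} ∪ H={A} → {A,C} (+1)
site 3, node GP: G={T} ∪ P={C} → {C,T} (+1)
site 3, node BGHP: BH={A,C} ∩ GP={C,T} → {C} (+0)
site 4, node BH: B={C} ∩ H={C} → {C} (+0)
site 4, node GP: G={C} ∪ P={G} → {C,G} (+1)
site 4, node BGHP: BH={C} ∩ GP={C,G} → {C} (+0)
site 5, node BH: B={A} ∩ H={A} → {A} (+0)
site 5, node GP: G={G} ∪ P={T} → {G,T} (+1)
site 5, node BGHP: BH={A} ∪ GP={G,T} → {A,G,T} (+1)
per-site changes: [1, 1, 2, 2, 1, 2]; total = 9

1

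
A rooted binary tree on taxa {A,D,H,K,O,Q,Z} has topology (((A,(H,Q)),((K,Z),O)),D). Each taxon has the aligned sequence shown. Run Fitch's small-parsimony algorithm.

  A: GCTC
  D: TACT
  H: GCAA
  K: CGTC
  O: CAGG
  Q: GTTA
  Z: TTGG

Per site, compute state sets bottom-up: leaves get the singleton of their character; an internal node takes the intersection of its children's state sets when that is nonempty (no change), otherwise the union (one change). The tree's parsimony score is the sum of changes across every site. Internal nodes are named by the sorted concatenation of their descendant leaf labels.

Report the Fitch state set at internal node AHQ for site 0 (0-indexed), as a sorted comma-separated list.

site 0, node HQ: H={G} ∩ Q={G} → {G} (+0)
site 0, node AHQ: A={G} ∩ HQ={G} → {G} (+0)
site 0, node KZ: K={C} ∪ Z={T} → {C,T} (+1)
site 0, node KOZ: KZ={C,T} ∩ O={C} → {C} (+0)
site 0, node AHKOQZ: AHQ={G} ∪ KOZ={C} → {C,G} (+1)
site 0, node ADHKOQZ: AHKOQZ={C,G} ∪ D={T} → {C,G,T} (+1)
site 1, node HQ: H={C} ∪ Q={T} → {C,T} (+1)
site 1, node AHQ: A={C} ∩ HQ={C,T} → {C} (+0)
site 1, node KZ: K={G} ∪ Z={T} → {G,T} (+1)
site 1, node KOZ: KZ={G,T} ∪ O={A} → {A,G,T} (+1)
site 1, node AHKOQZ: AHQ={C} ∪ KOZ={A,G,T} → {A,C,G,T} (+1)
site 1, node ADHKOQZ: AHKOQZ={A,C,G,T} ∩ D={A} → {A} (+0)
site 2, node HQ: H={A} ∪ Q={T} → {A,T} (+1)
site 2, node AHQ: A={T} ∩ HQ={A,T} → {T} (+0)
site 2, node KZ: K={T} ∪ Z={G} → {G,T} (+1)
site 2, node KOZ: KZ={G,T} ∩ O={G} → {G} (+0)
site 2, node AHKOQZ: AHQ={T} ∪ KOZ={G} → {G,T} (+1)
site 2, node ADHKOQZ: AHKOQZ={G,T} ∪ D={C} → {C,G,T} (+1)
site 3, node HQ: H={A} ∩ Q={A} → {A} (+0)
site 3, node AHQ: A={C} ∪ HQ={A} → {A,C} (+1)
site 3, node KZ: K={C} ∪ Z={G} → {C,G} (+1)
site 3, node KOZ: KZ={C,G} ∩ O={G} → {G} (+0)
site 3, node AHKOQZ: AHQ={A,C} ∪ KOZ={G} → {A,C,G} (+1)
site 3, node ADHKOQZ: AHKOQZ={A,C,G} ∪ D={T} → {A,C,G,T} (+1)
per-site changes: [3, 4, 4, 4]; total = 15

G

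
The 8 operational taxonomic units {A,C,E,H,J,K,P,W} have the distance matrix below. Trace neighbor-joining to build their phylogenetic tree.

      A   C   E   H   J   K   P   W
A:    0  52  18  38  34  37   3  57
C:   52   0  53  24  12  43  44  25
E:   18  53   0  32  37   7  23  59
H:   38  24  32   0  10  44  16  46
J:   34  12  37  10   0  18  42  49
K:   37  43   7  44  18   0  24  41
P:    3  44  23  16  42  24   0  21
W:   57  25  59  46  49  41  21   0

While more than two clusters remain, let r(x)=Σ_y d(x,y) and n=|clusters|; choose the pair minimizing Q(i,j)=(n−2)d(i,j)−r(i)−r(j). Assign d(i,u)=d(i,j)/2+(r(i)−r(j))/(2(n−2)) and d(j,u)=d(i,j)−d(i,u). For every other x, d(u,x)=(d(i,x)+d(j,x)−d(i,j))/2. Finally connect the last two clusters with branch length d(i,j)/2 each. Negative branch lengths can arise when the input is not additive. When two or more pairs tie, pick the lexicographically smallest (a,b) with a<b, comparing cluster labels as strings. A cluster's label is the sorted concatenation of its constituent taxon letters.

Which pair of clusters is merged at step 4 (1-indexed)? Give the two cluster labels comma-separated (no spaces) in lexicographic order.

iteration 1: select C,W (d=25, Q=-401); attach at lengths (35/4, 65/4); label the merged cluster CW
  updated: d(A,CW)=42, d(CW,E)=87/2, d(CW,H)=45/2, d(CW,J)=18, d(CW,K)=59/2, d(CW,P)=20
iteration 2: select A,P (d=3, Q=-285); attach at lengths (59/10, -29/10); label the merged cluster AP
  updated: d(AP,CW)=59/2, d(AP,E)=19, d(AP,H)=51/2, d(AP,J)=73/2, d(AP,K)=29
iteration 3: select E,K (d=7, Q=-238); attach at lengths (39/8, 17/8); label the merged cluster EK
  updated: d(AP,EK)=41/2, d(CW,EK)=33, d(EK,H)=69/2, d(EK,J)=24
iteration 4: select AP,EK (d=41/2, Q=-325/2); attach at lengths (41/4, 41/4); label the merged cluster AEKP
  updated: d(AEKP,CW)=21, d(AEKP,H)=79/4, d(AEKP,J)=20
iteration 5: select AEKP,CW (d=21, Q=-321/4); attach at lengths (165/16, 171/16); label the merged cluster ACEKPW
  updated: d(ACEKPW,H)=85/8, d(ACEKPW,J)=17/2
iteration 6: select ACEKPW,H (d=85/8, Q=-233/8); attach at lengths (73/16, 97/16); label the merged cluster ACEHKPW
  updated: d(ACEHKPW,J)=63/16
iteration 7: select ACEHKPW,J (d=63/16); attach at lengths (63/32, 63/32); label the merged cluster ACEHJKPW
final tree: (((((A:59/10,P:-29/10):41/4,(E:39/8,K:17/8):41/4):165/16,(C:35/4,W:65/4):171/16):73/16,H:97/16):63/32,J:63/32)
total length: 1457/16

AP,EK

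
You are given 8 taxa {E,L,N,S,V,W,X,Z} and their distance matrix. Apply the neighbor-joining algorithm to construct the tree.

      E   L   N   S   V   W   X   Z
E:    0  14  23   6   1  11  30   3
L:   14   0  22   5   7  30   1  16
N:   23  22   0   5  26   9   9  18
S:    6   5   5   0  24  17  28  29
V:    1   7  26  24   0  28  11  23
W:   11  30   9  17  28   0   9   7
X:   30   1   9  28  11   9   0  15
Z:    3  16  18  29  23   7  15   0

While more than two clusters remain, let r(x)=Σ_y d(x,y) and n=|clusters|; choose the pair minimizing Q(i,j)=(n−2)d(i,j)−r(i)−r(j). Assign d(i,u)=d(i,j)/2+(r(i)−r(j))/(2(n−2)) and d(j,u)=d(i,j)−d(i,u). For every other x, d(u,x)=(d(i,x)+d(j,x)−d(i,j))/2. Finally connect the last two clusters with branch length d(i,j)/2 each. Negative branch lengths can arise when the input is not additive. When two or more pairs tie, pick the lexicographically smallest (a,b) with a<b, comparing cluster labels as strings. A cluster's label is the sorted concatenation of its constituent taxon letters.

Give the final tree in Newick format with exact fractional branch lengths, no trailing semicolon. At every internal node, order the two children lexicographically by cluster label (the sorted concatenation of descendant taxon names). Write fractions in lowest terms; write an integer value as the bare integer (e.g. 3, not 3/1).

1. join E+V (d=1, Q=-202) ⇒ EV; edges |E|=-13/6, |V|=19/6
  updated: d(EV,L)=10, d(EV,N)=24, d(EV,S)=29/2, d(EV,W)=19, d(EV,X)=20, d(EV,Z)=25/2
2. join L+X (d=1, Q=-161) ⇒ LX; edges |L|=7/10, |X|=3/10
  updated: d(EV,LX)=29/2, d(LX,N)=15, d(LX,S)=16, d(LX,W)=19, d(LX,Z)=15
3. join N+S (d=5, Q=-265/2) ⇒ NS; edges |N|=19/16, |S|=61/16
  updated: d(EV,NS)=67/4, d(LX,NS)=13, d(NS,W)=21/2, d(NS,Z)=21
4. join W+Z (d=7, Q=-90) ⇒ WZ; edges |W|=7/2, |Z|=7/2
  updated: d(EV,WZ)=49/4, d(LX,WZ)=27/2, d(NS,WZ)=49/4
5. join EV+WZ (d=49/4, Q=-57) ⇒ EVWZ; edges |EV|=15/2, |WZ|=19/4
  updated: d(EVWZ,LX)=63/8, d(EVWZ,NS)=67/8
6. join EVWZ+LX (d=63/8, Q=-117/4) ⇒ ELVWXZ; edges |EVWZ|=13/8, |LX|=25/4
  updated: d(ELVWXZ,NS)=27/4
7. join ELVWXZ+NS (d=27/4) ⇒ ELNSVWXZ; edges |ELVWXZ|=27/8, |NS|=27/8
final tree: ((((E:-13/6,V:19/6):15/2,(W:7/2,Z:7/2):19/4):13/8,(L:7/10,X:3/10):25/4):27/8,(N:19/16,S:61/16):27/8)
total length: 327/8

((((E:-13/6,V:19/6):15/2,(W:7/2,Z:7/2):19/4):13/8,(L:7/10,X:3/10):25/4):27/8,(N:19/16,S:61/16):27/8)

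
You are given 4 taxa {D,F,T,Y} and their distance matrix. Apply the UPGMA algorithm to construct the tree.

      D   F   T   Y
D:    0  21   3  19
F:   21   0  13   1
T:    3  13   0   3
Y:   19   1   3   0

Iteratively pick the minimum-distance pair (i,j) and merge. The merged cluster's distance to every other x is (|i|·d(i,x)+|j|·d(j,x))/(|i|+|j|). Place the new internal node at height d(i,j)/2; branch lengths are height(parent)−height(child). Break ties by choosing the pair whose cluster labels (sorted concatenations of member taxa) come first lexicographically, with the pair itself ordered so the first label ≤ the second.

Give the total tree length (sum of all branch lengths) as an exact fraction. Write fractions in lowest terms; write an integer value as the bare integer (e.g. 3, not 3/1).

1. join F+Y (d=1) ⇒ FY; edges |F|=1/2, |Y|=1/2
  updated: d(D,FY)=20, d(FY,T)=8
2. join D+T (d=3) ⇒ DT; edges |D|=3/2, |T|=3/2
  updated: d(DT,FY)=14
3. join DT+FY (d=14) ⇒ DFTY; edges |DT|=11/2, |FY|=13/2
final tree: ((D:3/2,T:3/2):11/2,(F:1/2,Y:1/2):13/2)
total length: 16

16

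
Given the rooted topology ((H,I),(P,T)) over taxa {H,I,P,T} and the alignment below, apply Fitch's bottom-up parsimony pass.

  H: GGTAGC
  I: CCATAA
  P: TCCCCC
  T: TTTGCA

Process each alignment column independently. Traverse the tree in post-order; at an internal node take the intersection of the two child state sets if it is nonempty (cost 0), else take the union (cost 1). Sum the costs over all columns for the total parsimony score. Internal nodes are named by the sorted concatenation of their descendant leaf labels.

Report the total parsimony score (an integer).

[col 0] HI: children H:{G}, I:{C} ∪→ {C,G}; cost 1
[col 0] PT: children P:{T}, T:{T} ∩→ {T}; cost 0
[col 0] HIPT: children HI:{C,G}, PT:{T} ∪→ {C,G,T}; cost 1
[col 1] HI: children H:{G}, I:{C} ∪→ {C,G}; cost 1
[col 1] PT: children P:{C}, T:{T} ∪→ {C,T}; cost 1
[col 1] HIPT: children HI:{C,G}, PT:{C,T} ∩→ {C}; cost 0
[col 2] HI: children H:{T}, I:{A} ∪→ {A,T}; cost 1
[col 2] PT: children P:{C}, T:{T} ∪→ {C,T}; cost 1
[col 2] HIPT: children HI:{A,T}, PT:{C,T} ∩→ {T}; cost 0
[col 3] HI: children H:{A}, I:{T} ∪→ {A,T}; cost 1
[col 3] PT: children P:{C}, T:{G} ∪→ {C,G}; cost 1
[col 3] HIPT: children HI:{A,T}, PT:{C,G} ∪→ {A,C,G,T}; cost 1
[col 4] HI: children H:{G}, I:{A} ∪→ {A,G}; cost 1
[col 4] PT: children P:{C}, T:{C} ∩→ {C}; cost 0
[col 4] HIPT: children HI:{A,G}, PT:{C} ∪→ {A,C,G}; cost 1
[col 5] HI: children H:{C}, I:{A} ∪→ {A,C}; cost 1
[col 5] PT: children P:{C}, T:{A} ∪→ {A,C}; cost 1
[col 5] HIPT: children HI:{A,C}, PT:{A,C} ∩→ {A,C}; cost 0
per-site changes: [2, 2, 2, 3, 2, 2]; total = 13

13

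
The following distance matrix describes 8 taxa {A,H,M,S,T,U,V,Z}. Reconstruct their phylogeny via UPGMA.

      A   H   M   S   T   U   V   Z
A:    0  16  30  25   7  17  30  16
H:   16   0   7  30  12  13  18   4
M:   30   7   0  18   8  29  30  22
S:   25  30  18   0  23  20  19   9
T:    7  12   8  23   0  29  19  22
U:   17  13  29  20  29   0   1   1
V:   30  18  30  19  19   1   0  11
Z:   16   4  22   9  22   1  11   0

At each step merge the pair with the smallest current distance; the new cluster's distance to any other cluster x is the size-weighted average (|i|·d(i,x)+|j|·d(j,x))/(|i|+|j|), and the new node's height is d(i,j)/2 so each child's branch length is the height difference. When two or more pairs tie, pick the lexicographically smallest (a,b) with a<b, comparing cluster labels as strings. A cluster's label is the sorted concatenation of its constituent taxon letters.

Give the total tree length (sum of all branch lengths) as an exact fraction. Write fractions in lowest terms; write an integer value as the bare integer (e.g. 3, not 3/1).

823/16

1. join U+V (d=1) ⇒ UV; edges |U|=1/2, |V|=1/2
  updated: d(A,UV)=47/2, d(H,UV)=31/2, d(M,UV)=59/2, d(S,UV)=39/2, d(T,UV)=24, d(UV,Z)=6
2. join H+Z (d=4) ⇒ HZ; edges |H|=2, |Z|=2
  updated: d(A,HZ)=16, d(HZ,M)=29/2, d(HZ,S)=39/2, d(HZ,T)=17, d(HZ,UV)=43/4
3. join A+T (d=7) ⇒ AT; edges |A|=7/2, |T|=7/2
  updated: d(AT,HZ)=33/2, d(AT,M)=19, d(AT,S)=24, d(AT,UV)=95/4
4. join HZ+UV (d=43/4) ⇒ HUVZ; edges |HZ|=27/8, |UV|=39/8
  updated: d(AT,HUVZ)=161/8, d(HUVZ,M)=22, d(HUVZ,S)=39/2
5. join M+S (d=18) ⇒ MS; edges |M|=9, |S|=9
  updated: d(AT,MS)=43/2, d(HUVZ,MS)=83/4
6. join AT+HUVZ (d=161/8) ⇒ AHTUVZ; edges |AT|=105/16, |HUVZ|=75/16
  updated: d(AHTUVZ,MS)=21
7. join AHTUVZ+MS (d=21) ⇒ AHMSTUVZ; edges |AHTUVZ|=7/16, |MS|=3/2
final tree: (((A:7/2,T:7/2):105/16,((H:2,Z:2):27/8,(U:1/2,V:1/2):39/8):75/16):7/16,(M:9,S:9):3/2)
total length: 823/16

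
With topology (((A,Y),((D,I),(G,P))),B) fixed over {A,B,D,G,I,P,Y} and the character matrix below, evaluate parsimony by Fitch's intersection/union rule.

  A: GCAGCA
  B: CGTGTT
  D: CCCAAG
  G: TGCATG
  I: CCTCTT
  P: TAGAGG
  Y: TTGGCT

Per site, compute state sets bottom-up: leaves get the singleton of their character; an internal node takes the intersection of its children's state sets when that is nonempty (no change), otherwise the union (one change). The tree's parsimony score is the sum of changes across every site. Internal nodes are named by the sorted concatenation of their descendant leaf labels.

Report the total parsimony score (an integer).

AY@0: {G} ∪ {T} = {G,T} (union, +1)
DI@0: {C} ∩ {C} = {C} (intersection, +0)
GP@0: {T} ∩ {T} = {T} (intersection, +0)
DGIP@0: {C} ∪ {T} = {C,T} (union, +1)
ADGIPY@0: {G,T} ∩ {C,T} = {T} (intersection, +0)
ABDGIPY@0: {T} ∪ {C} = {C,T} (union, +1)
AY@1: {C} ∪ {T} = {C,T} (union, +1)
DI@1: {C} ∩ {C} = {C} (intersection, +0)
GP@1: {G} ∪ {A} = {A,G} (union, +1)
DGIP@1: {C} ∪ {A,G} = {A,C,G} (union, +1)
ADGIPY@1: {C,T} ∩ {A,C,G} = {C} (intersection, +0)
ABDGIPY@1: {C} ∪ {G} = {C,G} (union, +1)
AY@2: {A} ∪ {G} = {A,G} (union, +1)
DI@2: {C} ∪ {T} = {C,T} (union, +1)
GP@2: {C} ∪ {G} = {C,G} (union, +1)
DGIP@2: {C,T} ∩ {C,G} = {C} (intersection, +0)
ADGIPY@2: {A,G} ∪ {C} = {A,C,G} (union, +1)
ABDGIPY@2: {A,C,G} ∪ {T} = {A,C,G,T} (union, +1)
AY@3: {G} ∩ {G} = {G} (intersection, +0)
DI@3: {A} ∪ {C} = {A,C} (union, +1)
GP@3: {A} ∩ {A} = {A} (intersection, +0)
DGIP@3: {A,C} ∩ {A} = {A} (intersection, +0)
ADGIPY@3: {G} ∪ {A} = {A,G} (union, +1)
ABDGIPY@3: {A,G} ∩ {G} = {G} (intersection, +0)
AY@4: {C} ∩ {C} = {C} (intersection, +0)
DI@4: {A} ∪ {T} = {A,T} (union, +1)
GP@4: {T} ∪ {G} = {G,T} (union, +1)
DGIP@4: {A,T} ∩ {G,T} = {T} (intersection, +0)
ADGIPY@4: {C} ∪ {T} = {C,T} (union, +1)
ABDGIPY@4: {C,T} ∩ {T} = {T} (intersection, +0)
AY@5: {A} ∪ {T} = {A,T} (union, +1)
DI@5: {G} ∪ {T} = {G,T} (union, +1)
GP@5: {G} ∩ {G} = {G} (intersection, +0)
DGIP@5: {G,T} ∩ {G} = {G} (intersection, +0)
ADGIPY@5: {A,T} ∪ {G} = {A,G,T} (union, +1)
ABDGIPY@5: {A,G,T} ∩ {T} = {T} (intersection, +0)
per-site changes: [3, 4, 5, 2, 3, 3]; total = 20

20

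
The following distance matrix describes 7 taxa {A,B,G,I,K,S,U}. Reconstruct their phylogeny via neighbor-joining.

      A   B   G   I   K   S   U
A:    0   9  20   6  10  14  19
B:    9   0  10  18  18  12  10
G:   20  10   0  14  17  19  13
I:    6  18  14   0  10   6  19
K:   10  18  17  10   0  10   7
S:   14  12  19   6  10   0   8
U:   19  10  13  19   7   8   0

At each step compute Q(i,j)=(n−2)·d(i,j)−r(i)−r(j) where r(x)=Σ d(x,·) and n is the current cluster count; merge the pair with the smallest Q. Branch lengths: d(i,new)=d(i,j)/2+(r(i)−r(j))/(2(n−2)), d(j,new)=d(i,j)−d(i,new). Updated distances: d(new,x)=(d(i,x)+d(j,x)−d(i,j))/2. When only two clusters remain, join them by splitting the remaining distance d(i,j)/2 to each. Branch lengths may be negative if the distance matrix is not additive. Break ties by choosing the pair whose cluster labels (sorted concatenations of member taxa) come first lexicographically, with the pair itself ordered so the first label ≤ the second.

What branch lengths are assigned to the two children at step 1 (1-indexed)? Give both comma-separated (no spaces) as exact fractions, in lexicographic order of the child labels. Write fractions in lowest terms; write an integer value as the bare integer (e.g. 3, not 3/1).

7/2,5/2

iteration 1: select A,I (d=6, Q=-121); attach at lengths (7/2, 5/2); label the merged cluster AI
  updated: d(AI,B)=21/2, d(AI,G)=14, d(AI,K)=7, d(AI,S)=7, d(AI,U)=16
iteration 2: select B,G (d=10, Q=-187/2); attach at lengths (55/16, 105/16); label the merged cluster BG
  updated: d(AI,BG)=29/4, d(BG,K)=25/2, d(BG,S)=21/2, d(BG,U)=13/2
iteration 3: select BG,U (d=13/2, Q=-219/4); attach at lengths (25/8, 27/8); label the merged cluster BGU
  updated: d(AI,BGU)=67/8, d(BGU,K)=13/2, d(BGU,S)=6
iteration 4: select AI,K (d=7, Q=-255/8); attach at lengths (103/32, 121/32); label the merged cluster AIK
  updated: d(AIK,BGU)=63/16, d(AIK,S)=5
iteration 5: select AIK,BGU (d=63/16, Q=-239/16); attach at lengths (47/32, 79/32); label the merged cluster ABGIKU
  updated: d(ABGIKU,S)=113/32
iteration 6: select ABGIKU,S (d=113/32); attach at lengths (113/64, 113/64); label the merged cluster ABGIKSU
final tree: ((((A:7/2,I:5/2):103/32,K:121/32):47/32,((B:55/16,G:105/16):25/8,U:27/8):79/32):113/64,S:113/64)
total length: 1183/32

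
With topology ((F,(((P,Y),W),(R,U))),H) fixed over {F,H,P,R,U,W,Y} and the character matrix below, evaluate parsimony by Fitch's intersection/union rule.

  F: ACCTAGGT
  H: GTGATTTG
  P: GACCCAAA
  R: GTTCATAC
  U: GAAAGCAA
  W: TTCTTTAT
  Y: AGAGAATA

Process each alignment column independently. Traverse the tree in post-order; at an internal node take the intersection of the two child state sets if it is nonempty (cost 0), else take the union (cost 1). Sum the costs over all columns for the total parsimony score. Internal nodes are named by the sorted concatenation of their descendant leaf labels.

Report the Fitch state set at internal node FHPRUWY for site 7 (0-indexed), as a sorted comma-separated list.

A,G,T

site 0, node PY: P={G} ∪ Y={A} → {A,G} (+1)
site 0, node PWY: PY={A,G} ∪ W={T} → {A,G,T} (+1)
site 0, node RU: R={G} ∩ U={G} → {G} (+0)
site 0, node PRUWY: PWY={A,G,T} ∩ RU={G} → {G} (+0)
site 0, node FPRUWY: F={A} ∪ PRUWY={G} → {A,G} (+1)
site 0, node FHPRUWY: FPRUWY={A,G} ∩ H={G} → {G} (+0)
site 1, node PY: P={A} ∪ Y={G} → {A,G} (+1)
site 1, node PWY: PY={A,G} ∪ W={T} → {A,G,T} (+1)
site 1, node RU: R={T} ∪ U={A} → {A,T} (+1)
site 1, node PRUWY: PWY={A,G,T} ∩ RU={A,T} → {A,T} (+0)
site 1, node FPRUWY: F={C} ∪ PRUWY={A,T} → {A,C,T} (+1)
site 1, node FHPRUWY: FPRUWY={A,C,T} ∩ H={T} → {T} (+0)
site 2, node PY: P={C} ∪ Y={A} → {A,C} (+1)
site 2, node PWY: PY={A,C} ∩ W={C} → {C} (+0)
site 2, node RU: R={T} ∪ U={A} → {A,T} (+1)
site 2, node PRUWY: PWY={C} ∪ RU={A,T} → {A,C,T} (+1)
site 2, node FPRUWY: F={C} ∩ PRUWY={A,C,T} → {C} (+0)
site 2, node FHPRUWY: FPRUWY={C} ∪ H={G} → {C,G} (+1)
site 3, node PY: P={C} ∪ Y={G} → {C,G} (+1)
site 3, node PWY: PY={C,G} ∪ W={T} → {C,G,T} (+1)
site 3, node RU: R={C} ∪ U={A} → {A,C} (+1)
site 3, node PRUWY: PWY={C,G,T} ∩ RU={A,C} → {C} (+0)
site 3, node FPRUWY: F={T} ∪ PRUWY={C} → {C,T} (+1)
site 3, node FHPRUWY: FPRUWY={C,T} ∪ H={A} → {A,C,T} (+1)
site 4, node PY: P={C} ∪ Y={A} → {A,C} (+1)
site 4, node PWY: PY={A,C} ∪ W={T} → {A,C,T} (+1)
site 4, node RU: R={A} ∪ U={G} → {A,G} (+1)
site 4, node PRUWY: PWY={A,C,T} ∩ RU={A,G} → {A} (+0)
site 4, node FPRUWY: F={A} ∩ PRUWY={A} → {A} (+0)
site 4, node FHPRUWY: FPRUWY={A} ∪ H={T} → {A,T} (+1)
site 5, node PY: P={A} ∩ Y={A} → {A} (+0)
site 5, node PWY: PY={A} ∪ W={T} → {A,T} (+1)
site 5, node RU: R={T} ∪ U={C} → {C,T} (+1)
site 5, node PRUWY: PWY={A,T} ∩ RU={C,T} → {T} (+0)
site 5, node FPRUWY: F={G} ∪ PRUWY={T} → {G,T} (+1)
site 5, node FHPRUWY: FPRUWY={G,T} ∩ H={T} → {T} (+0)
site 6, node PY: P={A} ∪ Y={T} → {A,T} (+1)
site 6, node PWY: PY={A,T} ∩ W={A} → {A} (+0)
site 6, node RU: R={A} ∩ U={A} → {A} (+0)
site 6, node PRUWY: PWY={A} ∩ RU={A} → {A} (+0)
site 6, node FPRUWY: F={G} ∪ PRUWY={A} → {A,G} (+1)
site 6, node FHPRUWY: FPRUWY={A,G} ∪ H={T} → {A,G,T} (+1)
site 7, node PY: P={A} ∩ Y={A} → {A} (+0)
site 7, node PWY: PY={A} ∪ W={T} → {A,T} (+1)
site 7, node RU: R={C} ∪ U={A} → {A,C} (+1)
site 7, node PRUWY: PWY={A,T} ∩ RU={A,C} → {A} (+0)
site 7, node FPRUWY: F={T} ∪ PRUWY={A} → {A,T} (+1)
site 7, node FHPRUWY: FPRUWY={A,T} ∪ H={G} → {A,G,T} (+1)
per-site changes: [3, 4, 4, 5, 4, 3, 3, 4]; total = 30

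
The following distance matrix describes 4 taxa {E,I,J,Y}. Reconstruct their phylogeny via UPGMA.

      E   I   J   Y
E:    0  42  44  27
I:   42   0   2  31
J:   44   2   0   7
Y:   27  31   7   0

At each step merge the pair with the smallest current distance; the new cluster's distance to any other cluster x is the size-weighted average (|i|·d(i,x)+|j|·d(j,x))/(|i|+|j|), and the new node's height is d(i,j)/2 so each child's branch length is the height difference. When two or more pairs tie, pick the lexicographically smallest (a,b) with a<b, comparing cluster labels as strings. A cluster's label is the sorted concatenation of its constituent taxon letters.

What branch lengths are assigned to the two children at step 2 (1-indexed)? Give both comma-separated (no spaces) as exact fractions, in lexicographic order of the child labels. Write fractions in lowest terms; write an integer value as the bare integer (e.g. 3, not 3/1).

17/2,19/2

1. join I+J (d=2) ⇒ IJ; edges |I|=1, |J|=1
  updated: d(E,IJ)=43, d(IJ,Y)=19
2. join IJ+Y (d=19) ⇒ IJY; edges |IJ|=17/2, |Y|=19/2
  updated: d(E,IJY)=113/3
3. join E+IJY (d=113/3) ⇒ EIJY; edges |E|=113/6, |IJY|=28/3
final tree: (E:113/6,((I:1,J:1):17/2,Y:19/2):28/3)
total length: 289/6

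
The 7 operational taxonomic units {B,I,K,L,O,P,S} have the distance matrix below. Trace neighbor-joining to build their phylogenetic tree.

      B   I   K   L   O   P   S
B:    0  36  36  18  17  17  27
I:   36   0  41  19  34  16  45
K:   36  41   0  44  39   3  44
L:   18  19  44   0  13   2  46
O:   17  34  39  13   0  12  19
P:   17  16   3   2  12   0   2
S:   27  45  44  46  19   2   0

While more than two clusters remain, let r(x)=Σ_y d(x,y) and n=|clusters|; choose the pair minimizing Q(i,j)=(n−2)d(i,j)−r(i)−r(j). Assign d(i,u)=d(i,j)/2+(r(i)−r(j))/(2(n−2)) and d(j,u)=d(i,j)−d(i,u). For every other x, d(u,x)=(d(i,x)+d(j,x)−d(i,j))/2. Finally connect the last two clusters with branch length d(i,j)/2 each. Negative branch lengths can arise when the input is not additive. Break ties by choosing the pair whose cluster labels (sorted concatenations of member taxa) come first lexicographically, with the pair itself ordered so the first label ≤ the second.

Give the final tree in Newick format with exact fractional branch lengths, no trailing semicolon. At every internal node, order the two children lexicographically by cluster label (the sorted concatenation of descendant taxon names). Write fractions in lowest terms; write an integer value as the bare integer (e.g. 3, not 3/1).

step 1: merge (K,P) at d=3, Q=-244; branch lengths K→17, P→-14; new cluster KP
  updated: d(B,KP)=25, d(I,KP)=27, d(KP,L)=43/2, d(KP,O)=24, d(KP,S)=43/2
step 2: merge (I,L) at d=19, Q=-405/2; branch lengths I→239/16, L→65/16; new cluster IL
  updated: d(B,IL)=35/2, d(IL,KP)=59/4, d(IL,O)=14, d(IL,S)=36
step 3: merge (KP,S) at d=43/2, Q=-497/4; branch lengths KP→185/24, S→331/24; new cluster KPS
  updated: d(B,KPS)=61/4, d(IL,KPS)=117/8, d(KPS,O)=43/4
step 4: merge (B,IL) at d=35/2, Q=-487/8; branch lengths B→309/32, IL→251/32; new cluster BIL
  updated: d(BIL,KPS)=99/16, d(BIL,O)=27/4
step 5: merge (BIL,KPS) at d=99/16, Q=-379/16; branch lengths BIL→35/32, KPS→163/32; new cluster BIKLPS
  updated: d(BIKLPS,O)=181/32
step 6: merge (BIKLPS,O) at d=181/32; branch lengths BIKLPS→181/64, O→181/64; new cluster BIKLOPS
final tree: (((B:309/32,(I:239/16,L:65/16):251/32):35/32,((K:17,P:-14):185/24,S:331/24):163/32):181/64,O:181/64)
total length: 2331/32

(((B:309/32,(I:239/16,L:65/16):251/32):35/32,((K:17,P:-14):185/24,S:331/24):163/32):181/64,O:181/64)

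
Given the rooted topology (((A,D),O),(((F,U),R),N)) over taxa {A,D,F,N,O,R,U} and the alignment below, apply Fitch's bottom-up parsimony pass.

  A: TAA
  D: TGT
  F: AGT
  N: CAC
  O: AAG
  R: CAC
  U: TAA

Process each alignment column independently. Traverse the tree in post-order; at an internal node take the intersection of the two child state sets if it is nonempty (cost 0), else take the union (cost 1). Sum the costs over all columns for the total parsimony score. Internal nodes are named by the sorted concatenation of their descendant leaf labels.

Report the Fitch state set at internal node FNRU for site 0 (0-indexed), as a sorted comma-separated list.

AD@0: {T} ∩ {T} = {T} (intersection, +0)
ADO@0: {T} ∪ {A} = {A,T} (union, +1)
FU@0: {A} ∪ {T} = {A,T} (union, +1)
FRU@0: {A,T} ∪ {C} = {A,C,T} (union, +1)
FNRU@0: {A,C,T} ∩ {C} = {C} (intersection, +0)
ADFNORU@0: {A,T} ∪ {C} = {A,C,T} (union, +1)
AD@1: {A} ∪ {G} = {A,G} (union, +1)
ADO@1: {A,G} ∩ {A} = {A} (intersection, +0)
FU@1: {G} ∪ {A} = {A,G} (union, +1)
FRU@1: {A,G} ∩ {A} = {A} (intersection, +0)
FNRU@1: {A} ∩ {A} = {A} (intersection, +0)
ADFNORU@1: {A} ∩ {A} = {A} (intersection, +0)
AD@2: {A} ∪ {T} = {A,T} (union, +1)
ADO@2: {A,T} ∪ {G} = {A,G,T} (union, +1)
FU@2: {T} ∪ {A} = {A,T} (union, +1)
FRU@2: {A,T} ∪ {C} = {A,C,T} (union, +1)
FNRU@2: {A,C,T} ∩ {C} = {C} (intersection, +0)
ADFNORU@2: {A,G,T} ∪ {C} = {A,C,G,T} (union, +1)
per-site changes: [4, 2, 5]; total = 11

C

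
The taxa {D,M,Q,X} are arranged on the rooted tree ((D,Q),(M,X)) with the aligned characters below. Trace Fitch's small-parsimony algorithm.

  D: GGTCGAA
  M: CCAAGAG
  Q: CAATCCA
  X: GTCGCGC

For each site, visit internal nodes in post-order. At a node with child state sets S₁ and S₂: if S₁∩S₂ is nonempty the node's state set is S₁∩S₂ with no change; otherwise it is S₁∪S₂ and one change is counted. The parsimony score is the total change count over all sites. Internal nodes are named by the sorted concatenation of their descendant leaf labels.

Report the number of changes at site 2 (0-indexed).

2

[col 0] DQ: children D:{G}, Q:{C} ∪→ {C,G}; cost 1
[col 0] MX: children M:{C}, X:{G} ∪→ {C,G}; cost 1
[col 0] DMQX: children DQ:{C,G}, MX:{C,G} ∩→ {C,G}; cost 0
[col 1] DQ: children D:{G}, Q:{A} ∪→ {A,G}; cost 1
[col 1] MX: children M:{C}, X:{T} ∪→ {C,T}; cost 1
[col 1] DMQX: children DQ:{A,G}, MX:{C,T} ∪→ {A,C,G,T}; cost 1
[col 2] DQ: children D:{T}, Q:{A} ∪→ {A,T}; cost 1
[col 2] MX: children M:{A}, X:{C} ∪→ {A,C}; cost 1
[col 2] DMQX: children DQ:{A,T}, MX:{A,C} ∩→ {A}; cost 0
[col 3] DQ: children D:{C}, Q:{T} ∪→ {C,T}; cost 1
[col 3] MX: children M:{A}, X:{G} ∪→ {A,G}; cost 1
[col 3] DMQX: children DQ:{C,T}, MX:{A,G} ∪→ {A,C,G,T}; cost 1
[col 4] DQ: children D:{G}, Q:{C} ∪→ {C,G}; cost 1
[col 4] MX: children M:{G}, X:{C} ∪→ {C,G}; cost 1
[col 4] DMQX: children DQ:{C,G}, MX:{C,G} ∩→ {C,G}; cost 0
[col 5] DQ: children D:{A}, Q:{C} ∪→ {A,C}; cost 1
[col 5] MX: children M:{A}, X:{G} ∪→ {A,G}; cost 1
[col 5] DMQX: children DQ:{A,C}, MX:{A,G} ∩→ {A}; cost 0
[col 6] DQ: children D:{A}, Q:{A} ∩→ {A}; cost 0
[col 6] MX: children M:{G}, X:{C} ∪→ {C,G}; cost 1
[col 6] DMQX: children DQ:{A}, MX:{C,G} ∪→ {A,C,G}; cost 1
per-site changes: [2, 3, 2, 3, 2, 2, 2]; total = 16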